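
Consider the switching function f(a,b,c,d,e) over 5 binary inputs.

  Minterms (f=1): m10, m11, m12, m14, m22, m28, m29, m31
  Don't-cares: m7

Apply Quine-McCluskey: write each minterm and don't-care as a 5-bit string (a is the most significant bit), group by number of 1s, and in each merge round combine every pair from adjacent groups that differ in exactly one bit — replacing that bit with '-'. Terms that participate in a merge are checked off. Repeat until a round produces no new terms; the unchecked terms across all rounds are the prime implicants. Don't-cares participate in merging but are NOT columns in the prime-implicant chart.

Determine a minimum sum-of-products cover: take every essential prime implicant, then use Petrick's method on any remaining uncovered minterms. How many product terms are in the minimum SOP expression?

size-2^0 implicants → 00111  01010(✓)  01011(✓)  01100(✓)  01110(✓)  10110  11100(✓)  11101(✓)  11111(✓)
size-2^1 implicants → -1100  01-10  0101-  011-0  111-1  1110-
Unchecked terms (primes): -1100, 00111, 01-10, 0101-, 011-0, 10110, 111-1, 1110-
Minterm coverage:
  m10 ⊆ 01-10,0101-
  m11 ⊆ 0101- [E]
  m12 ⊆ -1100,011-0
  m14 ⊆ 01-10,011-0
  m22 ⊆ 10110 [E]
  m28 ⊆ -1100,1110-
  m29 ⊆ 111-1,1110-
  m31 ⊆ 111-1 [E]
E = {0101-, 10110, 111-1}
Petrick residual → -1100, 01-10
Cover = bcd'e' + a'bde' + a'bc'd + ab'cde' + abce  |cover|=5

5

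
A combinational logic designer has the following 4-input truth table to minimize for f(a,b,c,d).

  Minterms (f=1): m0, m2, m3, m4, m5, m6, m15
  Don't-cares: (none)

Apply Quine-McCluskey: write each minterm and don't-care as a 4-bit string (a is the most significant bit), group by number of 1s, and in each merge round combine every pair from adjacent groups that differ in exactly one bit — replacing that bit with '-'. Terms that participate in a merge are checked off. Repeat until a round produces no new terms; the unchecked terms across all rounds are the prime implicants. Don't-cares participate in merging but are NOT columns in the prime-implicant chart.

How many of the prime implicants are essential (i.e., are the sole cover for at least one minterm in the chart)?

[col 0] 0000*, 0010*, 0011*, 0100*, 0101*, 0110*, 1111
[col 1] 0-00*, 0-10*, 00-0*, 001-, 01-0*, 010-
[col 2] 0--0
Prime implicants: 0--0, 001-, 010-, 1111
PI chart (minterm → PIs covering it):
  0 | 0--0  (sole → essential)
  2 | 0--0,001-
  3 | 001-  (sole → essential)
  4 | 0--0,010-
  5 | 010-  (sole → essential)
  6 | 0--0  (sole → essential)
  15 | 1111  (sole → essential)
Essential prime implicants: 0--0, 001-, 010-, 1111

4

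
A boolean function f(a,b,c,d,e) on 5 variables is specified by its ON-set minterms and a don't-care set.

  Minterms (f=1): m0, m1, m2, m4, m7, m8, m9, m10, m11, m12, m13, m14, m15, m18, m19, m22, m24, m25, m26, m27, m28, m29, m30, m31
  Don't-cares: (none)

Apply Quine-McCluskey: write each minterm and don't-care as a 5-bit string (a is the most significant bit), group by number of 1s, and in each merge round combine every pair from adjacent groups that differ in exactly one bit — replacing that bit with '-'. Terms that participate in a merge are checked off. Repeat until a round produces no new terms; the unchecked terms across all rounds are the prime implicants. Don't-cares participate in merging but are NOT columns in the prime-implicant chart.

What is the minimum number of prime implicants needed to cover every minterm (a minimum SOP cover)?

[col 0] 00000*, 00001*, 00010*, 00100*, 00111*, 01000*, 01001*, 01010*, 01011*, 01100*, 01101*, 01110*, 01111*, 10010*, 10011*, 10110*, 11000*, 11001*, 11010*, 11011*, 11100*, 11101*, 11110*, 11111*
[col 1] -0010*, -1000*, -1001*, -1010*, -1011*, -1100*, -1101*, -1110*, -1111*, 0-000*, 0-001*, 0-010*, 0-100*, 0-111, 00-00*, 000-0*, 0000-*, 01-00*, 01-01*, 01-10*, 01-11*, 010-0*, 010-1*, 0100-*, 0101-*, 011-0*, 011-1*, 0110-*, 0111-*, 1-010*, 1-011*, 1-110*, 10-10*, 1001-*, 11-00*, 11-01*, 11-10*, 11-11*, 110-0*, 110-1*, 1100-*, 1101-*, 111-0*, 111-1*, 1110-*, 1111-*
[col 2] --010, -1-00*, -1-01*, -1-10*, -1-11*, -10-0*, -10-1*, -100-*, -101-*, -11-0*, -11-1*, -110-*, -111-*, 0--00, 0-0-0, 0-00-, 01--0*, 01--1*, 01-0-*, 01-1-*, 010--*, 011--*, 1--10, 1-01-, 11--0*, 11--1*, 11-0-*, 11-1-*, 110--*, 111--*
[col 3] -1--0*, -1--1*, -1-0-*, -1-1-*, -10--*, -11--*, 01---*, 11---*
[col 4] -1---
Prime implicants: --010, -1---, 0--00, 0-0-0, 0-00-, 0-111, 1--10, 1-01-
PI chart (minterm → PIs covering it):
  0 | 0--00,0-0-0,0-00-
  1 | 0-00-  (sole → essential)
  2 | --010,0-0-0
  4 | 0--00  (sole → essential)
  7 | 0-111  (sole → essential)
  8 | -1---,0--00,0-0-0,0-00-
  9 | -1---,0-00-
  10 | --010,-1---,0-0-0
  11 | -1---  (sole → essential)
  12 | -1---,0--00
  13 | -1---  (sole → essential)
  14 | -1---  (sole → essential)
  15 | -1---,0-111
  18 | --010,1--10,1-01-
  19 | 1-01-  (sole → essential)
  22 | 1--10  (sole → essential)
  24 | -1---  (sole → essential)
  25 | -1---  (sole → essential)
  26 | --010,-1---,1--10,1-01-
  27 | -1---,1-01-
  28 | -1---  (sole → essential)
  29 | -1---  (sole → essential)
  30 | -1---,1--10
  31 | -1---  (sole → essential)
Essential prime implicants: -1---, 0--00, 0-00-, 0-111, 1--10, 1-01-
Petrick residual → --010
Minimum SOP uses 7 PIs: c'de' + b + a'd'e' + a'c'd' + a'cde + ade' + ac'd

7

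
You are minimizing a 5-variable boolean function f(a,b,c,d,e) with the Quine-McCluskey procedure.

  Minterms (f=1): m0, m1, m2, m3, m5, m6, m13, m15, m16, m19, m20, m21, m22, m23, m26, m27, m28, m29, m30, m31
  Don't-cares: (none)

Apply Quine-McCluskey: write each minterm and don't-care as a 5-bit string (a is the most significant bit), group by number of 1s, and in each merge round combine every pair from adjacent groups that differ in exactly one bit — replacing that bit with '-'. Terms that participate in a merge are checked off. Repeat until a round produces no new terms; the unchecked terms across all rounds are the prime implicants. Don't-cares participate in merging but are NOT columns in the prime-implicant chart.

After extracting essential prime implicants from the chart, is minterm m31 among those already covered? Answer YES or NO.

YES

size-2^0 implicants → 00000(✓)  00001(✓)  00010(✓)  00011(✓)  00101(✓)  00110(✓)  01101(✓)  01111(✓)  10000(✓)  10011(✓)  10100(✓)  10101(✓)  10110(✓)  10111(✓)  11010(✓)  11011(✓)  11100(✓)  11101(✓)  11110(✓)  11111(✓)
size-2^1 implicants → -0000  -0011  -0101(✓)  -0110  -1101(✓)  -1111(✓)  0-101(✓)  00-01  00-10  000-0(✓)  000-1(✓)  0000-(✓)  0001-(✓)  011-1(✓)  1-011(✓)  1-100(✓)  1-101(✓)  1-110(✓)  1-111(✓)  10-00  10-11(✓)  101-0(✓)  101-1(✓)  1010-(✓)  1011-(✓)  11-10(✓)  11-11(✓)  1101-(✓)  111-0(✓)  111-1(✓)  1110-(✓)  1111-(✓)
size-2^2 implicants → --101  -11-1  000--  1--11  1-1-0(✓)  1-1-1(✓)  1-10-(✓)  1-11-(✓)  101--(✓)  11-1-  111--(✓)
size-2^3 implicants → 1-1--
Unchecked terms (primes): --101, -0000, -0011, -0110, -11-1, 00-01, 00-10, 000--, 1--11, 1-1--, 10-00, 11-1-
Minterm coverage:
  m0 ⊆ -0000,000--
  m1 ⊆ 00-01,000--
  m2 ⊆ 00-10,000--
  m3 ⊆ -0011,000--
  m5 ⊆ --101,00-01
  m6 ⊆ -0110,00-10
  m13 ⊆ --101,-11-1
  m15 ⊆ -11-1 [E]
  m16 ⊆ -0000,10-00
  m19 ⊆ -0011,1--11
  m20 ⊆ 1-1--,10-00
  m21 ⊆ --101,1-1--
  m22 ⊆ -0110,1-1--
  m23 ⊆ 1--11,1-1--
  m26 ⊆ 11-1- [E]
  m27 ⊆ 1--11,11-1-
  m28 ⊆ 1-1-- [E]
  m29 ⊆ --101,-11-1,1-1--
  m30 ⊆ 1-1--,11-1-
  m31 ⊆ -11-1,1--11,1-1--,11-1-
E = {-11-1, 1-1--, 11-1-}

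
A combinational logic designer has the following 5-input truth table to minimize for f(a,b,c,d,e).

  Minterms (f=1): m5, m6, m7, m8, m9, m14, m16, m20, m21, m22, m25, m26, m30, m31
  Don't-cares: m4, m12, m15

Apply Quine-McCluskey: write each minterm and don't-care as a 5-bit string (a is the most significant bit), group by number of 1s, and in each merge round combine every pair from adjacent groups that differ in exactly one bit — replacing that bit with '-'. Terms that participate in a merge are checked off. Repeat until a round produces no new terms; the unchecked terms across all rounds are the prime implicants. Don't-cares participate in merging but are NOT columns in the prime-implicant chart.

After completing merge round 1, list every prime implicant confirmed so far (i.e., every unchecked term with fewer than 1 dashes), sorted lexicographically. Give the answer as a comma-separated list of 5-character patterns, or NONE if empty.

NONE

Round 0: 00100✓ 00101✓ 00110✓ 00111✓ 01000✓ 01001✓ 01100✓ 01110✓ 01111✓ 10000✓ 10100✓ 10101✓ 10110✓ 11001✓ 11010✓ 11110✓ 11111✓
Round 1: -0100✓ -0101✓ -0110✓ -1001 -1110✓ -1111✓ 0-100✓ 0-110✓ 0-111✓ 001-0✓ 001-1✓ 0010-✓ 0011-✓ 01-00 0100- 011-0✓ 0111-✓ 1-110✓ 10-00 101-0✓ 1010-✓ 11-10 1111-✓
Round 2: --110 -01-0 -010- -111- 0-1-0 0-11- 001--
PIs = {--110, -01-0, -010-, -1001, -111-, 0-1-0, 0-11-, 001--, 01-00, 0100-, 10-00, 11-10}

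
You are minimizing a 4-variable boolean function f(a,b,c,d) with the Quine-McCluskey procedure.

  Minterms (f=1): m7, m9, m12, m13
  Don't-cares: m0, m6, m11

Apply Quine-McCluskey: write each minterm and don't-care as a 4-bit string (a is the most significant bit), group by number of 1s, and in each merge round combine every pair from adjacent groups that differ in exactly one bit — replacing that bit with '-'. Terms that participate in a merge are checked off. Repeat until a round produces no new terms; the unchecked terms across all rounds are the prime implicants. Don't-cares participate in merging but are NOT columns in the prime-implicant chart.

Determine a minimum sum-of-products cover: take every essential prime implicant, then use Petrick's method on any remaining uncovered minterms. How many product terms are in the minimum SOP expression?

3

[col 0] 0000, 0110*, 0111*, 1001*, 1011*, 1100*, 1101*
[col 1] 011-, 1-01, 10-1, 110-
Prime implicants: 0000, 011-, 1-01, 10-1, 110-
PI chart (minterm → PIs covering it):
  7 | 011-  (sole → essential)
  9 | 1-01,10-1
  12 | 110-  (sole → essential)
  13 | 1-01,110-
Essential prime implicants: 011-, 110-
Petrick residual → 1-01
Minimum SOP uses 3 PIs: a'bc + ac'd + abc'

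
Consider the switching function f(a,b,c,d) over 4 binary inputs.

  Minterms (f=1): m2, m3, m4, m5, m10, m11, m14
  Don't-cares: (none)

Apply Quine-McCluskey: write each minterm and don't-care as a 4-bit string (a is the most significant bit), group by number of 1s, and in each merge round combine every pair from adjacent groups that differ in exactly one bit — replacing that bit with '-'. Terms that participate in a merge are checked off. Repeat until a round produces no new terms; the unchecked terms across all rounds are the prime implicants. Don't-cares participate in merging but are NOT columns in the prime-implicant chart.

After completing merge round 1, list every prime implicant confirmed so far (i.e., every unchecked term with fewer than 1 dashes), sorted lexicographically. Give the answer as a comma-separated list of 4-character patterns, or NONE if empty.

NONE

size-2^0 implicants → 0010(✓)  0011(✓)  0100(✓)  0101(✓)  1010(✓)  1011(✓)  1110(✓)
size-2^1 implicants → -010(✓)  -011(✓)  001-(✓)  010-  1-10  101-(✓)
size-2^2 implicants → -01-
Unchecked terms (primes): -01-, 010-, 1-10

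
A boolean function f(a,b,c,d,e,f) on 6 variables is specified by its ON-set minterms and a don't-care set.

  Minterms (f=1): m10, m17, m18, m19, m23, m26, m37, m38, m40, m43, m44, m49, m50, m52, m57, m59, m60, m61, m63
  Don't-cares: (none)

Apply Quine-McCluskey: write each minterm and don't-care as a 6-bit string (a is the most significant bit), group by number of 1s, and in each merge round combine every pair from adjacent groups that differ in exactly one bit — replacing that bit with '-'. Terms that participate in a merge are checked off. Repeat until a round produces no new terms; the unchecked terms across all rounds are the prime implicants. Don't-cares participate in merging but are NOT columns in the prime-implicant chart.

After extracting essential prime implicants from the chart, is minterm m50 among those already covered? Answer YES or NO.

YES

Round 0: 001010✓ 010001✓ 010010✓ 010011✓ 010111✓ 011010✓ 100101 100110 101000✓ 101011✓ 101100✓ 110001✓ 110010✓ 110100✓ 111001✓ 111011✓ 111100✓ 111101✓ 111111✓
Round 1: -10001 -10010 0-1010 01-010 010-11 0100-1 01001- 1-1011 1-1100 101-00 11-001 11-100 111-01✓ 111-11✓ 1110-1✓ 1111-1✓ 11110-
Round 2: 111--1
PIs = {-10001, -10010, 0-1010, 01-010, 010-11, 0100-1, 01001-, 1-1011, 1-1100, 100101, 100110, 101-00, 11-001, 11-100, 111--1, 11110-}
Coverage chart:
  m10: 0-1010 ←essential
  m17: -10001,0100-1
  m18: -10010,01-010,01001-
  m19: 010-11,0100-1,01001-
  m23: 010-11 ←essential
  m26: 0-1010,01-010
  m37: 100101 ←essential
  m38: 100110 ←essential
  m40: 101-00 ←essential
  m43: 1-1011 ←essential
  m44: 1-1100,101-00
  m49: -10001,11-001
  m50: -10010 ←essential
  m52: 11-100 ←essential
  m57: 11-001,111--1
  m59: 1-1011,111--1
  m60: 1-1100,11-100,11110-
  m61: 111--1,11110-
  m63: 111--1 ←essential
Essential: -10010, 0-1010, 010-11, 1-1011, 100101, 100110, 101-00, 11-100, 111--1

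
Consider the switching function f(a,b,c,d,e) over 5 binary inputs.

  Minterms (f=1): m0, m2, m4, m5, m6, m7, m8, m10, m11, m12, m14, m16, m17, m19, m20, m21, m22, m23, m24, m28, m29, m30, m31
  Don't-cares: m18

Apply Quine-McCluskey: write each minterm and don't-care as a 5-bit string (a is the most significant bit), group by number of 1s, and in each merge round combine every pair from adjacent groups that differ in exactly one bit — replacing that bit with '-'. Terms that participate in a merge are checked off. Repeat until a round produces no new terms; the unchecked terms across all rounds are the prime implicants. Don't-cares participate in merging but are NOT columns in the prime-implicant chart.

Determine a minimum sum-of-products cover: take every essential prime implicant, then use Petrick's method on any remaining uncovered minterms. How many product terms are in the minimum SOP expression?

6

Round 0: 00000✓ 00010✓ 00100✓ 00101✓ 00110✓ 00111✓ 01000✓ 01010✓ 01011✓ 01100✓ 01110✓ 10000✓ 10001✓ 10010✓ 10011✓ 10100✓ 10101✓ 10110✓ 10111✓ 11000✓ 11100✓ 11101✓ 11110✓ 11111✓
Round 1: -0000✓ -0010✓ -0100✓ -0101✓ -0110✓ -0111✓ -1000✓ -1100✓ -1110✓ 0-000✓ 0-010✓ 0-100✓ 0-110✓ 00-00✓ 00-10✓ 000-0✓ 001-0✓ 001-1✓ 0010-✓ 0011-✓ 01-00✓ 01-10✓ 010-0✓ 0101- 011-0✓ 1-000✓ 1-100✓ 1-101✓ 1-110✓ 1-111✓ 10-00✓ 10-01✓ 10-10✓ 10-11✓ 100-0✓ 100-1✓ 1000-✓ 1001-✓ 101-0✓ 101-1✓ 1010-✓ 1011-✓ 11-00✓ 111-0✓ 111-1✓ 1110-✓ 1111-✓
Round 2: --000✓ --100✓ --110✓ -0-00✓ -0-10✓ -00-0✓ -01-0✓ -01-1✓ -010-✓ -011-✓ -1-00✓ -11-0✓ 0--00✓ 0--10✓ 0-0-0✓ 0-1-0✓ 00--0✓ 001--✓ 01--0✓ 1--00✓ 1-1-0✓ 1-1-1✓ 1-10-✓ 1-11-✓ 10--0✓ 10--1✓ 10-0-✓ 10-1-✓ 100--✓ 101--✓ 111--✓
Round 3: ---00 --1-0 -0--0 -01-- 0---0 1-1-- 10---
PIs = {---00, --1-0, -0--0, -01--, 0---0, 0101-, 1-1--, 10---}
Coverage chart:
  m0: ---00,-0--0,0---0
  m2: -0--0,0---0
  m4: ---00,--1-0,-0--0,-01--,0---0
  m5: -01-- ←essential
  m6: --1-0,-0--0,-01--,0---0
  m7: -01-- ←essential
  m8: ---00,0---0
  m10: 0---0,0101-
  m11: 0101- ←essential
  m12: ---00,--1-0,0---0
  m14: --1-0,0---0
  m16: ---00,-0--0,10---
  m17: 10--- ←essential
  m19: 10--- ←essential
  m20: ---00,--1-0,-0--0,-01--,1-1--,10---
  m21: -01--,1-1--,10---
  m22: --1-0,-0--0,-01--,1-1--,10---
  m23: -01--,1-1--,10---
  m24: ---00 ←essential
  m28: ---00,--1-0,1-1--
  m29: 1-1-- ←essential
  m30: --1-0,1-1--
  m31: 1-1-- ←essential
Essential: ---00, -01--, 0101-, 1-1--, 10---
Petrick residual → 0---0
Min cover (6 terms): d'e' + b'c + a'e' + a'bc'd + ac + ab'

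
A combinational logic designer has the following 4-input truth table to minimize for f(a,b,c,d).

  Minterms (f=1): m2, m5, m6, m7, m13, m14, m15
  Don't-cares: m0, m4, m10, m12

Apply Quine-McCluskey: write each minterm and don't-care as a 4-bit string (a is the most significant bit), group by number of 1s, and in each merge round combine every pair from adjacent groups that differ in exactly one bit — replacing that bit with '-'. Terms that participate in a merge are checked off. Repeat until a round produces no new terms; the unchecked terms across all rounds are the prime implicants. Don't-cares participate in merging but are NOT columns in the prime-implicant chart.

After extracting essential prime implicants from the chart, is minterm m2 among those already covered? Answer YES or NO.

size-2^0 implicants → 0000(✓)  0010(✓)  0100(✓)  0101(✓)  0110(✓)  0111(✓)  1010(✓)  1100(✓)  1101(✓)  1110(✓)  1111(✓)
size-2^1 implicants → -010(✓)  -100(✓)  -101(✓)  -110(✓)  -111(✓)  0-00(✓)  0-10(✓)  00-0(✓)  01-0(✓)  01-1(✓)  010-(✓)  011-(✓)  1-10(✓)  11-0(✓)  11-1(✓)  110-(✓)  111-(✓)
size-2^2 implicants → --10  -1-0(✓)  -1-1(✓)  -10-(✓)  -11-(✓)  0--0  01--(✓)  11--(✓)
size-2^3 implicants → -1--
Unchecked terms (primes): --10, -1--, 0--0
Minterm coverage:
  m2 ⊆ --10,0--0
  m5 ⊆ -1-- [E]
  m6 ⊆ --10,-1--,0--0
  m7 ⊆ -1-- [E]
  m13 ⊆ -1-- [E]
  m14 ⊆ --10,-1--
  m15 ⊆ -1-- [E]
E = {-1--}

NO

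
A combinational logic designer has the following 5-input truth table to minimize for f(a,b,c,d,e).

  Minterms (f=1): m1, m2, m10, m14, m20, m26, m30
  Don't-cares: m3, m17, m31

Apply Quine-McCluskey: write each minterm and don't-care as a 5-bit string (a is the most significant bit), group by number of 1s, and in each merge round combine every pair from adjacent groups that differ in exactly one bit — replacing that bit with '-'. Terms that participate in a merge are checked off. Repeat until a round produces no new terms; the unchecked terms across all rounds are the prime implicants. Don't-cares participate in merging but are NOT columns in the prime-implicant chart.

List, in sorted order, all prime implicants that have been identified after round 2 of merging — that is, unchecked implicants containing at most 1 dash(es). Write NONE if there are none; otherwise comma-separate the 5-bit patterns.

-0001, 0-010, 000-1, 0001-, 10100, 1111-

Round 0: 00001✓ 00010✓ 00011✓ 01010✓ 01110✓ 10001✓ 10100 11010✓ 11110✓ 11111✓
Round 1: -0001 -1010✓ -1110✓ 0-010 000-1 0001- 01-10✓ 11-10✓ 1111-
Round 2: -1-10
PIs = {-0001, -1-10, 0-010, 000-1, 0001-, 10100, 1111-}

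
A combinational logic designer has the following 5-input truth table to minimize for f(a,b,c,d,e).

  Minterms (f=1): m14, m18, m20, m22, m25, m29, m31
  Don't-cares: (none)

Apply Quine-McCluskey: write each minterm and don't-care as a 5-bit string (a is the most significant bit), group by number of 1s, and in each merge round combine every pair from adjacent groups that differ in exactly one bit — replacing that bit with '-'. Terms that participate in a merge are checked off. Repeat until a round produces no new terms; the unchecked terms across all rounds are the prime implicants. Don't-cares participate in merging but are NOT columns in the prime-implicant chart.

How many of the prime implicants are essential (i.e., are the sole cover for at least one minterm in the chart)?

[col 0] 01110, 10010*, 10100*, 10110*, 11001*, 11101*, 11111*
[col 1] 10-10, 101-0, 11-01, 111-1
Prime implicants: 01110, 10-10, 101-0, 11-01, 111-1
PI chart (minterm → PIs covering it):
  14 | 01110  (sole → essential)
  18 | 10-10  (sole → essential)
  20 | 101-0  (sole → essential)
  22 | 10-10,101-0
  25 | 11-01  (sole → essential)
  29 | 11-01,111-1
  31 | 111-1  (sole → essential)
Essential prime implicants: 01110, 10-10, 101-0, 11-01, 111-1

5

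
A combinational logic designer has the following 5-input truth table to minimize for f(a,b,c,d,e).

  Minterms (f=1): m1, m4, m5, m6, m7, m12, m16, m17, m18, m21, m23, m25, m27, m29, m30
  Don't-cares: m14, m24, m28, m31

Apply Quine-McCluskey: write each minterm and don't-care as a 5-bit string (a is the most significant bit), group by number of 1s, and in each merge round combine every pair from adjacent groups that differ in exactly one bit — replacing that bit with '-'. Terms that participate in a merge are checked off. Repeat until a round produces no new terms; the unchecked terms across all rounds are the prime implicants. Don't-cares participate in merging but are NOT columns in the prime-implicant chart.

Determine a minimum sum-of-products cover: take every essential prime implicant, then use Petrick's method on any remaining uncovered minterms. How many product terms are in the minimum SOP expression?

6

size-2^0 implicants → 00001(✓)  00100(✓)  00101(✓)  00110(✓)  00111(✓)  01100(✓)  01110(✓)  10000(✓)  10001(✓)  10010(✓)  10101(✓)  10111(✓)  11000(✓)  11001(✓)  11011(✓)  11100(✓)  11101(✓)  11110(✓)  11111(✓)
size-2^1 implicants → -0001(✓)  -0101(✓)  -0111(✓)  -1100(✓)  -1110(✓)  0-100(✓)  0-110(✓)  00-01(✓)  001-0(✓)  001-1(✓)  0010-(✓)  0011-(✓)  011-0(✓)  1-000(✓)  1-001(✓)  1-101(✓)  1-111(✓)  10-01(✓)  100-0  1000-(✓)  101-1(✓)  11-00(✓)  11-01(✓)  11-11(✓)  110-1(✓)  1100-(✓)  111-0(✓)  111-1(✓)  1110-(✓)  1111-(✓)
size-2^2 implicants → -0-01  -01-1  -11-0  0-1-0  001--  1--01  1-00-  1-1-1  11--1  11-0-  111--
Unchecked terms (primes): -0-01, -01-1, -11-0, 0-1-0, 001--, 1--01, 1-00-, 1-1-1, 100-0, 11--1, 11-0-, 111--
Minterm coverage:
  m1 ⊆ -0-01 [E]
  m4 ⊆ 0-1-0,001--
  m5 ⊆ -0-01,-01-1,001--
  m6 ⊆ 0-1-0,001--
  m7 ⊆ -01-1,001--
  m12 ⊆ -11-0,0-1-0
  m16 ⊆ 1-00-,100-0
  m17 ⊆ -0-01,1--01,1-00-
  m18 ⊆ 100-0 [E]
  m21 ⊆ -0-01,-01-1,1--01,1-1-1
  m23 ⊆ -01-1,1-1-1
  m25 ⊆ 1--01,1-00-,11--1,11-0-
  m27 ⊆ 11--1 [E]
  m29 ⊆ 1--01,1-1-1,11--1,11-0-,111--
  m30 ⊆ -11-0,111--
E = {-0-01, 100-0, 11--1}
Petrick residual → -01-1, -11-0, 0-1-0
Cover = b'd'e + b'ce + bce' + a'ce' + ab'c'e' + abe  |cover|=6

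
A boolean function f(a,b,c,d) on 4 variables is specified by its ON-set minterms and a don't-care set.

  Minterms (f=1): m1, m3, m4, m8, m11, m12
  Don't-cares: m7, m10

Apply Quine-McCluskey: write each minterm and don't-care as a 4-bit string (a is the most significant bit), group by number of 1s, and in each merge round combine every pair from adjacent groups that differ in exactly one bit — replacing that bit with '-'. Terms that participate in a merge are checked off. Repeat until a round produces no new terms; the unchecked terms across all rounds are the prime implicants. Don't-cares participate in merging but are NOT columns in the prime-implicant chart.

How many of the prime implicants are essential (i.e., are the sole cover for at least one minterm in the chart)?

size-2^0 implicants → 0001(✓)  0011(✓)  0100(✓)  0111(✓)  1000(✓)  1010(✓)  1011(✓)  1100(✓)
size-2^1 implicants → -011  -100  0-11  00-1  1-00  10-0  101-
Unchecked terms (primes): -011, -100, 0-11, 00-1, 1-00, 10-0, 101-
Minterm coverage:
  m1 ⊆ 00-1 [E]
  m3 ⊆ -011,0-11,00-1
  m4 ⊆ -100 [E]
  m8 ⊆ 1-00,10-0
  m11 ⊆ -011,101-
  m12 ⊆ -100,1-00
E = {-100, 00-1}

2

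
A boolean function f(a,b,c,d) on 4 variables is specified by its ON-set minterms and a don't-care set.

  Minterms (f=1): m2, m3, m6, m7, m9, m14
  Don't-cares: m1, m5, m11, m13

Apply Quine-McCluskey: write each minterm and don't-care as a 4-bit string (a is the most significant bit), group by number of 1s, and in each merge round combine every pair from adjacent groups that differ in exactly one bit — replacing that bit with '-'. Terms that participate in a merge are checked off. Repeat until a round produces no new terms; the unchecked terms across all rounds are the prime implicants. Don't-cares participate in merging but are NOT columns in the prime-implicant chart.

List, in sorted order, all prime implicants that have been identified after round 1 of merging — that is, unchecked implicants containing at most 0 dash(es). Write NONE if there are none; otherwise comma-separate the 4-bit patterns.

Round 0: 0001✓ 0010✓ 0011✓ 0101✓ 0110✓ 0111✓ 1001✓ 1011✓ 1101✓ 1110✓
Round 1: -001✓ -011✓ -101✓ -110 0-01✓ 0-10✓ 0-11✓ 00-1✓ 001-✓ 01-1✓ 011-✓ 1-01✓ 10-1✓
Round 2: --01 -0-1 0--1 0-1-
PIs = {--01, -0-1, -110, 0--1, 0-1-}

NONE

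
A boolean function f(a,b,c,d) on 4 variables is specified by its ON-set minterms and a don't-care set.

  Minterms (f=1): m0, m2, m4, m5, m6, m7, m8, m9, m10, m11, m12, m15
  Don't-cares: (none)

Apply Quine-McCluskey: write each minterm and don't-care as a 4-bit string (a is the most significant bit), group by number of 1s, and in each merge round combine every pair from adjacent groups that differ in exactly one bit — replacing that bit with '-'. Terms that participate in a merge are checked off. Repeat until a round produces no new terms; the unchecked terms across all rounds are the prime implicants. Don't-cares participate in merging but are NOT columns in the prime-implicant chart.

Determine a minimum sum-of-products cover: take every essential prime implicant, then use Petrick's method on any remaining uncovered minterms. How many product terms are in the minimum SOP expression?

5

Round 0: 0000✓ 0010✓ 0100✓ 0101✓ 0110✓ 0111✓ 1000✓ 1001✓ 1010✓ 1011✓ 1100✓ 1111✓
Round 1: -000✓ -010✓ -100✓ -111 0-00✓ 0-10✓ 00-0✓ 01-0✓ 01-1✓ 010-✓ 011-✓ 1-00✓ 1-11 10-0✓ 10-1✓ 100-✓ 101-✓
Round 2: --00 -0-0 0--0 01-- 10--
PIs = {--00, -0-0, -111, 0--0, 01--, 1-11, 10--}
Coverage chart:
  m0: --00,-0-0,0--0
  m2: -0-0,0--0
  m4: --00,0--0,01--
  m5: 01-- ←essential
  m6: 0--0,01--
  m7: -111,01--
  m8: --00,-0-0,10--
  m9: 10-- ←essential
  m10: -0-0,10--
  m11: 1-11,10--
  m12: --00 ←essential
  m15: -111,1-11
Essential: --00, 01--, 10--
Petrick residual → -0-0, -111
Min cover (5 terms): c'd' + b'd' + bcd + a'b + ab'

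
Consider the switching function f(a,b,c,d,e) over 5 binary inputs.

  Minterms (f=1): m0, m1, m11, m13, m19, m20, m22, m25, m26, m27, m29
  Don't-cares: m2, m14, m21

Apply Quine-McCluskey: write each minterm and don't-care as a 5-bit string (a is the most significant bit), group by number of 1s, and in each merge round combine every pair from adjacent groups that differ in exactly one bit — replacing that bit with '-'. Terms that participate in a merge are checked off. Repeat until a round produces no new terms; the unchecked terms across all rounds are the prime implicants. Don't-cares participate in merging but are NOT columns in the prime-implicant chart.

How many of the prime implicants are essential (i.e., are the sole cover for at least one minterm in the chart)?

6

size-2^0 implicants → 00000(✓)  00001(✓)  00010(✓)  01011(✓)  01101(✓)  01110  10011(✓)  10100(✓)  10101(✓)  10110(✓)  11001(✓)  11010(✓)  11011(✓)  11101(✓)
size-2^1 implicants → -1011  -1101  000-0  0000-  1-011  1-101  101-0  1010-  11-01  110-1  1101-
Unchecked terms (primes): -1011, -1101, 000-0, 0000-, 01110, 1-011, 1-101, 101-0, 1010-, 11-01, 110-1, 1101-
Minterm coverage:
  m0 ⊆ 000-0,0000-
  m1 ⊆ 0000- [E]
  m11 ⊆ -1011 [E]
  m13 ⊆ -1101 [E]
  m19 ⊆ 1-011 [E]
  m20 ⊆ 101-0,1010-
  m22 ⊆ 101-0 [E]
  m25 ⊆ 11-01,110-1
  m26 ⊆ 1101- [E]
  m27 ⊆ -1011,1-011,110-1,1101-
  m29 ⊆ -1101,1-101,11-01
E = {-1011, -1101, 0000-, 1-011, 101-0, 1101-}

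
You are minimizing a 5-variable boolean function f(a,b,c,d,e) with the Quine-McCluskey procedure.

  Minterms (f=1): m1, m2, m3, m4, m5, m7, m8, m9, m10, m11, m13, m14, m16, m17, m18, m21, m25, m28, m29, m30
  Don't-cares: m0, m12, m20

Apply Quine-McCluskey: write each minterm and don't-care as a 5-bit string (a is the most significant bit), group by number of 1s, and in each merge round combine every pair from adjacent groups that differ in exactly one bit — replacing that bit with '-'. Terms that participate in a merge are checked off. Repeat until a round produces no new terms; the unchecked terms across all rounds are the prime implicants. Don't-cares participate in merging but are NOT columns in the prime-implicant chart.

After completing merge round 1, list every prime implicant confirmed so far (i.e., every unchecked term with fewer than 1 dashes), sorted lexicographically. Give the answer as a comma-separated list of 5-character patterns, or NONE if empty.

size-2^0 implicants → 00000(✓)  00001(✓)  00010(✓)  00011(✓)  00100(✓)  00101(✓)  00111(✓)  01000(✓)  01001(✓)  01010(✓)  01011(✓)  01100(✓)  01101(✓)  01110(✓)  10000(✓)  10001(✓)  10010(✓)  10100(✓)  10101(✓)  11001(✓)  11100(✓)  11101(✓)  11110(✓)
size-2^1 implicants → -0000(✓)  -0001(✓)  -0010(✓)  -0100(✓)  -0101(✓)  -1001(✓)  -1100(✓)  -1101(✓)  -1110(✓)  0-000(✓)  0-001(✓)  0-010(✓)  0-011(✓)  0-100(✓)  0-101(✓)  00-00(✓)  00-01(✓)  00-11(✓)  000-0(✓)  000-1(✓)  0000-(✓)  0001-(✓)  001-1(✓)  0010-(✓)  01-00(✓)  01-01(✓)  01-10(✓)  010-0(✓)  010-1(✓)  0100-(✓)  0101-(✓)  011-0(✓)  0110-(✓)  1-001(✓)  1-100(✓)  1-101(✓)  10-00(✓)  10-01(✓)  100-0(✓)  1000-(✓)  1010-(✓)  11-01(✓)  111-0(✓)  1110-(✓)
size-2^2 implicants → --001(✓)  --100(✓)  --101(✓)  -0-00(✓)  -0-01(✓)  -00-0  -000-(✓)  -010-(✓)  -1-01(✓)  -11-0  -110-(✓)  0--00(✓)  0--01(✓)  0-0-0(✓)  0-0-1(✓)  0-00-(✓)  0-01-(✓)  0-10-(✓)  00--1  00-0-(✓)  000--(✓)  01--0  01-0-(✓)  010--(✓)  1--01(✓)  1-10-(✓)  10-0-(✓)
size-2^3 implicants → ---01  --10-  -0-0-  0--0-  0-0--
Unchecked terms (primes): ---01, --10-, -0-0-, -00-0, -11-0, 0--0-, 0-0--, 00--1, 01--0

NONE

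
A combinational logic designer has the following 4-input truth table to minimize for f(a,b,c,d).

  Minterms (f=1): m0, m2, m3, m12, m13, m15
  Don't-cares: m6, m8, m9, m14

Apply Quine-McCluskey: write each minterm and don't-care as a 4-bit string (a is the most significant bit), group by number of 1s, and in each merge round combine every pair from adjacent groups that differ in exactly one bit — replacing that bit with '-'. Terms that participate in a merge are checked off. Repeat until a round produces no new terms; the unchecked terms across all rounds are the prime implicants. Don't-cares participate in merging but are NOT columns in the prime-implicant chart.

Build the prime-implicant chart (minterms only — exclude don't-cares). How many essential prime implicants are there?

Round 0: 0000✓ 0010✓ 0011✓ 0110✓ 1000✓ 1001✓ 1100✓ 1101✓ 1110✓ 1111✓
Round 1: -000 -110 0-10 00-0 001- 1-00✓ 1-01✓ 100-✓ 11-0✓ 11-1✓ 110-✓ 111-✓
Round 2: 1-0- 11--
PIs = {-000, -110, 0-10, 00-0, 001-, 1-0-, 11--}
Coverage chart:
  m0: -000,00-0
  m2: 0-10,00-0,001-
  m3: 001- ←essential
  m12: 1-0-,11--
  m13: 1-0-,11--
  m15: 11-- ←essential
Essential: 001-, 11--

2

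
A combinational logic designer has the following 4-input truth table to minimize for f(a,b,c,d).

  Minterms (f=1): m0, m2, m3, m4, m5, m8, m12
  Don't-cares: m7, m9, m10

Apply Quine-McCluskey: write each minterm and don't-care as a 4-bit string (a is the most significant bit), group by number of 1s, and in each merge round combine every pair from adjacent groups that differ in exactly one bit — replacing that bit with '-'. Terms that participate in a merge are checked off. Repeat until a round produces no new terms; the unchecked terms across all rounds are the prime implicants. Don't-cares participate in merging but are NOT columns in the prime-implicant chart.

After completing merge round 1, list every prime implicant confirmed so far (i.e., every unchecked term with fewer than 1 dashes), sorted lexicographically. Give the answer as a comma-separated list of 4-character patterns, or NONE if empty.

NONE

[col 0] 0000*, 0010*, 0011*, 0100*, 0101*, 0111*, 1000*, 1001*, 1010*, 1100*
[col 1] -000*, -010*, -100*, 0-00*, 0-11, 00-0*, 001-, 01-1, 010-, 1-00*, 10-0*, 100-
[col 2] --00, -0-0
Prime implicants: --00, -0-0, 0-11, 001-, 01-1, 010-, 100-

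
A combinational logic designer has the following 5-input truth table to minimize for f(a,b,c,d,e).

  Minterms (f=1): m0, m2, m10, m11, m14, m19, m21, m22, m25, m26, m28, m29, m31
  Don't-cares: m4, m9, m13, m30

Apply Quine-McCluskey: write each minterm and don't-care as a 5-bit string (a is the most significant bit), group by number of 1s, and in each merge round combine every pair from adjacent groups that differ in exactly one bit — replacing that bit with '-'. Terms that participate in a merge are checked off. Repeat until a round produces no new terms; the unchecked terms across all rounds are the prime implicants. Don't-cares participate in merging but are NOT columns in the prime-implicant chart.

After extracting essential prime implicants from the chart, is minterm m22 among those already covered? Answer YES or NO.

YES

size-2^0 implicants → 00000(✓)  00010(✓)  00100(✓)  01001(✓)  01010(✓)  01011(✓)  01101(✓)  01110(✓)  10011  10101(✓)  10110(✓)  11001(✓)  11010(✓)  11100(✓)  11101(✓)  11110(✓)  11111(✓)
size-2^1 implicants → -1001(✓)  -1010(✓)  -1101(✓)  -1110(✓)  0-010  00-00  000-0  01-01(✓)  01-10(✓)  010-1  0101-  1-101  1-110  11-01(✓)  11-10(✓)  111-0(✓)  111-1(✓)  1110-(✓)  1111-(✓)
size-2^2 implicants → -1-01  -1-10  111--
Unchecked terms (primes): -1-01, -1-10, 0-010, 00-00, 000-0, 010-1, 0101-, 1-101, 1-110, 10011, 111--
Minterm coverage:
  m0 ⊆ 00-00,000-0
  m2 ⊆ 0-010,000-0
  m10 ⊆ -1-10,0-010,0101-
  m11 ⊆ 010-1,0101-
  m14 ⊆ -1-10 [E]
  m19 ⊆ 10011 [E]
  m21 ⊆ 1-101 [E]
  m22 ⊆ 1-110 [E]
  m25 ⊆ -1-01 [E]
  m26 ⊆ -1-10 [E]
  m28 ⊆ 111-- [E]
  m29 ⊆ -1-01,1-101,111--
  m31 ⊆ 111-- [E]
E = {-1-01, -1-10, 1-101, 1-110, 10011, 111--}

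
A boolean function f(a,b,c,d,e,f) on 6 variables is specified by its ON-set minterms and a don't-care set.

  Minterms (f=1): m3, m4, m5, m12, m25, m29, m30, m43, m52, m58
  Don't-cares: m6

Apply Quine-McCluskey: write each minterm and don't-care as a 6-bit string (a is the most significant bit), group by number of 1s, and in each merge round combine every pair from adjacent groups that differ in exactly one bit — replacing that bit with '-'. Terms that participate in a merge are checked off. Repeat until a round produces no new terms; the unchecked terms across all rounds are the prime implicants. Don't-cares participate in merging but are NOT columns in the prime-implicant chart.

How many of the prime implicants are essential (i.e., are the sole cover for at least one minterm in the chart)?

8

[col 0] 000011, 000100*, 000101*, 000110*, 001100*, 011001*, 011101*, 011110, 101011, 110100, 111010
[col 1] 00-100, 0001-0, 00010-, 011-01
Prime implicants: 00-100, 000011, 0001-0, 00010-, 011-01, 011110, 101011, 110100, 111010
PI chart (minterm → PIs covering it):
  3 | 000011  (sole → essential)
  4 | 00-100,0001-0,00010-
  5 | 00010-  (sole → essential)
  12 | 00-100  (sole → essential)
  25 | 011-01  (sole → essential)
  29 | 011-01  (sole → essential)
  30 | 011110  (sole → essential)
  43 | 101011  (sole → essential)
  52 | 110100  (sole → essential)
  58 | 111010  (sole → essential)
Essential prime implicants: 00-100, 000011, 00010-, 011-01, 011110, 101011, 110100, 111010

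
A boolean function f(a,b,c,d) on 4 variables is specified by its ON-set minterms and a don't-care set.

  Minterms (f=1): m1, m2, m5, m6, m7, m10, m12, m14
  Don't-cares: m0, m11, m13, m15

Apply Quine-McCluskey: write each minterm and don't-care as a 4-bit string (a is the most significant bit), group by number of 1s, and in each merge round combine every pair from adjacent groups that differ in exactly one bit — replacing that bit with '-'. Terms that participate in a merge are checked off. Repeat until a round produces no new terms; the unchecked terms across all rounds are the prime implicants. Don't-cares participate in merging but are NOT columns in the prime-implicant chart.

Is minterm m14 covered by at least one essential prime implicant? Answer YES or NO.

Round 0: 0000✓ 0001✓ 0010✓ 0101✓ 0110✓ 0111✓ 1010✓ 1011✓ 1100✓ 1101✓ 1110✓ 1111✓
Round 1: -010✓ -101✓ -110✓ -111✓ 0-01 0-10✓ 00-0 000- 01-1✓ 011-✓ 1-10✓ 1-11✓ 101-✓ 11-0✓ 11-1✓ 110-✓ 111-✓
Round 2: --10 -1-1 -11- 1-1- 11--
PIs = {--10, -1-1, -11-, 0-01, 00-0, 000-, 1-1-, 11--}
Coverage chart:
  m1: 0-01,000-
  m2: --10,00-0
  m5: -1-1,0-01
  m6: --10,-11-
  m7: -1-1,-11-
  m10: --10,1-1-
  m12: 11-- ←essential
  m14: --10,-11-,1-1-,11--
Essential: 11--

YES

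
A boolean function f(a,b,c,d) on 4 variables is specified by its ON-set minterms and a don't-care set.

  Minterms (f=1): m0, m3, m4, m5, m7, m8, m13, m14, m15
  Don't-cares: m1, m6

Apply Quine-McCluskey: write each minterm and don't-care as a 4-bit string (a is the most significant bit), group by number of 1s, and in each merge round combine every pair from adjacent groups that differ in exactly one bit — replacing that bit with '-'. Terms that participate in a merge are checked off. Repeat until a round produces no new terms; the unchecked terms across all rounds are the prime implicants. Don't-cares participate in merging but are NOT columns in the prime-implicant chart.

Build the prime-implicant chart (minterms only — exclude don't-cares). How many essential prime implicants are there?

4

size-2^0 implicants → 0000(✓)  0001(✓)  0011(✓)  0100(✓)  0101(✓)  0110(✓)  0111(✓)  1000(✓)  1101(✓)  1110(✓)  1111(✓)
size-2^1 implicants → -000  -101(✓)  -110(✓)  -111(✓)  0-00(✓)  0-01(✓)  0-11(✓)  00-1(✓)  000-(✓)  01-0(✓)  01-1(✓)  010-(✓)  011-(✓)  11-1(✓)  111-(✓)
size-2^2 implicants → -1-1  -11-  0--1  0-0-  01--
Unchecked terms (primes): -000, -1-1, -11-, 0--1, 0-0-, 01--
Minterm coverage:
  m0 ⊆ -000,0-0-
  m3 ⊆ 0--1 [E]
  m4 ⊆ 0-0-,01--
  m5 ⊆ -1-1,0--1,0-0-,01--
  m7 ⊆ -1-1,-11-,0--1,01--
  m8 ⊆ -000 [E]
  m13 ⊆ -1-1 [E]
  m14 ⊆ -11- [E]
  m15 ⊆ -1-1,-11-
E = {-000, -1-1, -11-, 0--1}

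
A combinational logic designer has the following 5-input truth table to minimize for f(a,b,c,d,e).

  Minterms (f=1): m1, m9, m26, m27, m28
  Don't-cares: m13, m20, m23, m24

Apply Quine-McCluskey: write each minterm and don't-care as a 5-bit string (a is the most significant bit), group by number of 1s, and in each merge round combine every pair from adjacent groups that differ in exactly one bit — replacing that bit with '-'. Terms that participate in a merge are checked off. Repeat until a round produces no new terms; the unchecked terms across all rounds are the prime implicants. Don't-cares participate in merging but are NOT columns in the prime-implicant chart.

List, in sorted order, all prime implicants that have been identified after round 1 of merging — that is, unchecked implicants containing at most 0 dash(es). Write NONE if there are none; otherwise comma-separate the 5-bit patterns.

10111

size-2^0 implicants → 00001(✓)  01001(✓)  01101(✓)  10100(✓)  10111  11000(✓)  11010(✓)  11011(✓)  11100(✓)
size-2^1 implicants → 0-001  01-01  1-100  11-00  110-0  1101-
Unchecked terms (primes): 0-001, 01-01, 1-100, 10111, 11-00, 110-0, 1101-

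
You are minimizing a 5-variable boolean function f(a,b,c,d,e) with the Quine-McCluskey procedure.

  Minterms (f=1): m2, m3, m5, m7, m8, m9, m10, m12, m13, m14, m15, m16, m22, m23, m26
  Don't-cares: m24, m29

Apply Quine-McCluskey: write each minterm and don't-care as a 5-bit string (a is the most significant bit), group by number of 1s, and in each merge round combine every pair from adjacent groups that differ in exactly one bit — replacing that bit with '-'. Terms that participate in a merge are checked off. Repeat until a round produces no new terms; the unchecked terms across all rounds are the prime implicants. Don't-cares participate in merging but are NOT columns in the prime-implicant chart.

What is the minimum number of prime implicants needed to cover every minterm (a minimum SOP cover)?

size-2^0 implicants → 00010(✓)  00011(✓)  00101(✓)  00111(✓)  01000(✓)  01001(✓)  01010(✓)  01100(✓)  01101(✓)  01110(✓)  01111(✓)  10000(✓)  10110(✓)  10111(✓)  11000(✓)  11010(✓)  11101(✓)
size-2^1 implicants → -0111  -1000(✓)  -1010(✓)  -1101  0-010  0-101(✓)  0-111(✓)  00-11  0001-  001-1(✓)  01-00(✓)  01-01(✓)  01-10(✓)  010-0(✓)  0100-(✓)  011-0(✓)  011-1(✓)  0110-(✓)  0111-(✓)  1-000  1011-  110-0(✓)
size-2^2 implicants → -10-0  0-1-1  01--0  01-0-  011--
Unchecked terms (primes): -0111, -10-0, -1101, 0-010, 0-1-1, 00-11, 0001-, 01--0, 01-0-, 011--, 1-000, 1011-
Minterm coverage:
  m2 ⊆ 0-010,0001-
  m3 ⊆ 00-11,0001-
  m5 ⊆ 0-1-1 [E]
  m7 ⊆ -0111,0-1-1,00-11
  m8 ⊆ -10-0,01--0,01-0-
  m9 ⊆ 01-0- [E]
  m10 ⊆ -10-0,0-010,01--0
  m12 ⊆ 01--0,01-0-,011--
  m13 ⊆ -1101,0-1-1,01-0-,011--
  m14 ⊆ 01--0,011--
  m15 ⊆ 0-1-1,011--
  m16 ⊆ 1-000 [E]
  m22 ⊆ 1011- [E]
  m23 ⊆ -0111,1011-
  m26 ⊆ -10-0 [E]
E = {-10-0, 0-1-1, 01-0-, 1-000, 1011-}
Petrick residual → 0001-, 01--0
Cover = bc'e' + a'ce + a'b'c'd + a'be' + a'bd' + ac'd'e' + ab'cd  |cover|=7

7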